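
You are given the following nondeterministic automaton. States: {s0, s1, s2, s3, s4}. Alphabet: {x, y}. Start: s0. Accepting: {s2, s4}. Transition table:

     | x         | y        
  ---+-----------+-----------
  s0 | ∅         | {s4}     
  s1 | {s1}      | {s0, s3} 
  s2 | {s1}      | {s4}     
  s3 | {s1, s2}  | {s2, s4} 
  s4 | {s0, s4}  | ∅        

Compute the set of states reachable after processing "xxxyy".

Start in {s0}.
Read 'x': s0→∅; now ∅.
The set is empty and remains empty for the remaining 4 symbols.

∅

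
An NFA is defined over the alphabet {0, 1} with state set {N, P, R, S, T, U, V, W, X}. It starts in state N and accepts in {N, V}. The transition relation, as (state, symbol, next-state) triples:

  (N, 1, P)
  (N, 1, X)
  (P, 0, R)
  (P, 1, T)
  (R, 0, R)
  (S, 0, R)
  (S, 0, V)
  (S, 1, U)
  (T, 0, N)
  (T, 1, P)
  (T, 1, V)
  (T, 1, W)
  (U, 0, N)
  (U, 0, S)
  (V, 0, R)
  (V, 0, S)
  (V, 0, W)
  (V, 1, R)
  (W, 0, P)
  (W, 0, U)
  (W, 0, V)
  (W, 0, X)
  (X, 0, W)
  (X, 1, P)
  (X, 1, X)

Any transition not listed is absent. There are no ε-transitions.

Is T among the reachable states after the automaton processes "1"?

Start in {N}.
Read '1': {N} → {P, X}.
State T is not in {P, X}.

No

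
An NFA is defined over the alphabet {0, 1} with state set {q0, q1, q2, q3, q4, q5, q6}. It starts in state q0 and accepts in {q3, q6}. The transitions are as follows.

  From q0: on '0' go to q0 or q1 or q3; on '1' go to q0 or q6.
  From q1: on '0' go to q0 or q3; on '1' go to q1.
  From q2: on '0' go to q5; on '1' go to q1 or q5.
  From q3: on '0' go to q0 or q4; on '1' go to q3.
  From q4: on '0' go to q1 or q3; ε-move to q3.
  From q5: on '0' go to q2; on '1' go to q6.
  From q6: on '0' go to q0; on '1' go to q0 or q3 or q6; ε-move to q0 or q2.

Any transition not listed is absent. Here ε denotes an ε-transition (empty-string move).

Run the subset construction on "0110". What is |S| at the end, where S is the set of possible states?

6

Start in {q0}.
Read '0': {q0} → {q0, q1, q3}.
Read '1': {q0, q1, q3} → {q0, q1, q2, q3, q6}.
Read '1': {q0, q1, q2, q3, q6} → {q0, q1, q2, q3, q5, q6}.
Read '0': {q0, q1, q2, q3, q5, q6} → {q0, q1, q2, q3, q4, q5}.
That set has 6 states.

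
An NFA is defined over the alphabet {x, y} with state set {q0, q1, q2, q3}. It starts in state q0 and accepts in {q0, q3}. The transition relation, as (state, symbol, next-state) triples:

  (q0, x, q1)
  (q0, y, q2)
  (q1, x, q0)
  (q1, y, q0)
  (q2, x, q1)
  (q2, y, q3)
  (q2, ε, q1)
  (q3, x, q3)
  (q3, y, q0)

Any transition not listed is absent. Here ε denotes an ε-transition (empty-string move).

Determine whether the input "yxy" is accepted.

Yes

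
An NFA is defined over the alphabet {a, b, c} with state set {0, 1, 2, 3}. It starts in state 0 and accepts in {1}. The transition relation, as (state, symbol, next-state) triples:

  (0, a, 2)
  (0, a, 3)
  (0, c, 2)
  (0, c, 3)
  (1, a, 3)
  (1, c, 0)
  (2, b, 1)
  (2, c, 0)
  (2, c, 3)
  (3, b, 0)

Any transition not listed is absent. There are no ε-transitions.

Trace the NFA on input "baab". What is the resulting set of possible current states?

∅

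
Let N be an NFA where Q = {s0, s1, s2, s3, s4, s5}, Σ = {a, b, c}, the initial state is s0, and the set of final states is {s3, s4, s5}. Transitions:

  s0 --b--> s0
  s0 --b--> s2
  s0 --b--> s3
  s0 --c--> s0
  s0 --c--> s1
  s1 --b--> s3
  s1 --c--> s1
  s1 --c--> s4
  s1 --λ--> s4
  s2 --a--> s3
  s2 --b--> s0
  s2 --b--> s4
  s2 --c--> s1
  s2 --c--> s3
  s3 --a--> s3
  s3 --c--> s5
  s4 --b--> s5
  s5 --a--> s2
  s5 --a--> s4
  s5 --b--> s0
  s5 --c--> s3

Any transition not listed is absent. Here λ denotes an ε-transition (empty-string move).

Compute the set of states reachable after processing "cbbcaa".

{s3}

Start in {s0}.
Read 'c': {s0} → {s0, s1, s4}.
Read 'b': {s0, s1, s4} → {s0, s2, s3, s5}.
Read 'b': {s0, s2, s3, s5} → {s0, s2, s3, s4}.
Read 'c': {s0, s2, s3, s4} → {s0, s1, s3, s4, s5}.
Read 'a': {s0, s1, s3, s4, s5} → {s2, s3, s4}.
Read 'a': {s2, s3, s4} → {s3}.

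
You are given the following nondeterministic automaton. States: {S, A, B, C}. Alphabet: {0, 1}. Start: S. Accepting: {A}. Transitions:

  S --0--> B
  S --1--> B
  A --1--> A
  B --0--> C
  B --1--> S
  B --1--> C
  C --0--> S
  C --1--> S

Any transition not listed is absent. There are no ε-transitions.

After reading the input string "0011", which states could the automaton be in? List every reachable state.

{B}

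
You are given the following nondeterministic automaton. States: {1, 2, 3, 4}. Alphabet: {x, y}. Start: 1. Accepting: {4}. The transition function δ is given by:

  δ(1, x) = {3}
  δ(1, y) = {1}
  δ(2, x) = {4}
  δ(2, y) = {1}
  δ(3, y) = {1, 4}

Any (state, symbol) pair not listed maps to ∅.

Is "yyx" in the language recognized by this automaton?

Start in {1}.
Read 'y': {1} → {1}.
Read 'y': {1} → {1}.
Read 'x': {1} → {3}.
The final set {3} contains no accepting state.

No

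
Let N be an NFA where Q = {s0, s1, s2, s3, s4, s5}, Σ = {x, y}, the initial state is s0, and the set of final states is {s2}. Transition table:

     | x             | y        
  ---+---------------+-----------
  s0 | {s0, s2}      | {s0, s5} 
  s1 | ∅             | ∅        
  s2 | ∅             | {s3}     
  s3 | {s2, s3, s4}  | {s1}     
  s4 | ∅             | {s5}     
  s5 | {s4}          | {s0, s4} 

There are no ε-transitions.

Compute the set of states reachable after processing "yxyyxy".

{s0, s3, s5}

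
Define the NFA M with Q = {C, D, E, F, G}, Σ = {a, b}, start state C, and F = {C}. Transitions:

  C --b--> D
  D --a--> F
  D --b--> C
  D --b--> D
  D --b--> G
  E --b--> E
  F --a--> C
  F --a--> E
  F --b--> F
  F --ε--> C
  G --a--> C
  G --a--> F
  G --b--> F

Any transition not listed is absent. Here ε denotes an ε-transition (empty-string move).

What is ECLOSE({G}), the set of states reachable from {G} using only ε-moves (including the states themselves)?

Begin with {G}.
No ε-moves leave this set, so the closure equals the set itself.

{G}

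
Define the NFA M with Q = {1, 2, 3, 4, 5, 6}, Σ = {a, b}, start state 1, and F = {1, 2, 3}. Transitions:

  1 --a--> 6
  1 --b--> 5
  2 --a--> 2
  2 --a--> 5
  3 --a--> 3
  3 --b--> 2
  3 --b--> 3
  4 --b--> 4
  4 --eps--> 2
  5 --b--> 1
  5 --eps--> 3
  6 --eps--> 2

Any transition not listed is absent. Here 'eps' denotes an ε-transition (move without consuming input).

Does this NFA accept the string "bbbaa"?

Start in {1}.
Read 'b': 1→{5}; union {5}; ε-closure = {3, 5}.
Read 'b': 3→{2, 3}, 5→{1}; now {1, 2, 3}.
Read 'b': 1→{5}, 2→∅, 3→{2, 3}; now {2, 3, 5}.
Read 'a': 2→{2, 5}, 3→{3}, 5→∅; now {2, 3, 5}.
Read 'a': 2→{2, 5}, 3→{3}, 5→∅; now {2, 3, 5}.
The final set {2, 3, 5} contains the accepting states 2, 3.

Yes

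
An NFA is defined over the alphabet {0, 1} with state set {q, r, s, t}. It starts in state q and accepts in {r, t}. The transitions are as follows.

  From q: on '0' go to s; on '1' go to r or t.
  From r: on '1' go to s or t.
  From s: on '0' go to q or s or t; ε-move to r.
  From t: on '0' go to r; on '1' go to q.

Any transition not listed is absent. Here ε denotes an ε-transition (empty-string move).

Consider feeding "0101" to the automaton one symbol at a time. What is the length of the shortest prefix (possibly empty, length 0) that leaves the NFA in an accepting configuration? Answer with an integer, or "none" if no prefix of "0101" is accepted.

Start in {q}.
Read '0': q→{s}; union {s}; ε-closure = {r, s}.
None of the earlier sets intersect F, but {r, s} does.

1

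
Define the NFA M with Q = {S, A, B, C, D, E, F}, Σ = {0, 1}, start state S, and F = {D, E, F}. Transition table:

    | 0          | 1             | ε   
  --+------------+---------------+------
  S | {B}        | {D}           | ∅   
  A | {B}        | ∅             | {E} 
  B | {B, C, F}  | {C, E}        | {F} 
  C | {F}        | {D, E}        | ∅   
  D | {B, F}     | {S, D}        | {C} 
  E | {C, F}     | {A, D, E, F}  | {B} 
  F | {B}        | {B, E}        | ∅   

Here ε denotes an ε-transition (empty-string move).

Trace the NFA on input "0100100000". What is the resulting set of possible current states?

Start in {S}.
Read '0': {S} → {B, F}.
Read '1': {B, F} → {B, C, E, F}.
Read '0': {B, C, E, F} → {B, C, F}.
Read '0': {B, C, F} → {B, C, F}.
Read '1': {B, C, F} → {B, C, D, E, F}.
Read '0': {B, C, D, E, F} → {B, C, F}.
Read '0': {B, C, F} → {B, C, F}.
Read '0': {B, C, F} → {B, C, F}.
Read '0': {B, C, F} → {B, C, F}.
Read '0': {B, C, F} → {B, C, F}.

{B, C, F}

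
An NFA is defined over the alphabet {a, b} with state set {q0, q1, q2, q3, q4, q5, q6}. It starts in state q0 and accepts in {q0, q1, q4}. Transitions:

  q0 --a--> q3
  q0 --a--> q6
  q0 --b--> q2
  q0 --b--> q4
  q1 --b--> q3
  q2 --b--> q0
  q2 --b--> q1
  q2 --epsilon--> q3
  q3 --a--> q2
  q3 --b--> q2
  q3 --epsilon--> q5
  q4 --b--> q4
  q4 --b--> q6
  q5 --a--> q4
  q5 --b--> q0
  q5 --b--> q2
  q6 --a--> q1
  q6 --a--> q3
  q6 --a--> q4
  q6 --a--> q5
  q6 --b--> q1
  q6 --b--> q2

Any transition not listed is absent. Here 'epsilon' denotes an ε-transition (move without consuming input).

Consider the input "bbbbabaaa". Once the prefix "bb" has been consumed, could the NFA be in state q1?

Start in {q0}.
Read 'b': q0→{q2, q4}; union {q2, q4}; ε-closure = {q2, q3, q4, q5}.
Read 'b': q2→{q0, q1}, q3→{q2}, q4→{q4, q6}, q5→{q0, q2}; union {q0, q1, q2, q4, q6}; ε-closure = {q0, q1, q2, q3, q4, q5, q6}.
State q1 is in {q0, q1, q2, q3, q4, q5, q6}.

Yes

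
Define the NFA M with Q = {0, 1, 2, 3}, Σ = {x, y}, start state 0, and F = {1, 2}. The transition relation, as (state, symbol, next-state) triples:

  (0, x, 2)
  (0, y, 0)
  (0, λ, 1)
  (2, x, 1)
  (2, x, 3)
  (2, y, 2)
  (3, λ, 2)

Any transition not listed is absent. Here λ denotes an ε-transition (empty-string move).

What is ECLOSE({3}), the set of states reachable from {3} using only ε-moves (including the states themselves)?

{2, 3}

Begin with {3}.
ε-move 3 → 2; add 2.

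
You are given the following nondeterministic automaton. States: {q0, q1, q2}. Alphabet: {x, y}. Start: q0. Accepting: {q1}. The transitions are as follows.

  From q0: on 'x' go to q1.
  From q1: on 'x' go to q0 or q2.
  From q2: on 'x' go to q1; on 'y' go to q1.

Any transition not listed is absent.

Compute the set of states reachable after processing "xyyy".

∅

Start in {q0}.
Read 'x': {q0} → {q1}.
Read 'y': {q1} → ∅.
The set is empty and remains empty for the remaining 2 symbols.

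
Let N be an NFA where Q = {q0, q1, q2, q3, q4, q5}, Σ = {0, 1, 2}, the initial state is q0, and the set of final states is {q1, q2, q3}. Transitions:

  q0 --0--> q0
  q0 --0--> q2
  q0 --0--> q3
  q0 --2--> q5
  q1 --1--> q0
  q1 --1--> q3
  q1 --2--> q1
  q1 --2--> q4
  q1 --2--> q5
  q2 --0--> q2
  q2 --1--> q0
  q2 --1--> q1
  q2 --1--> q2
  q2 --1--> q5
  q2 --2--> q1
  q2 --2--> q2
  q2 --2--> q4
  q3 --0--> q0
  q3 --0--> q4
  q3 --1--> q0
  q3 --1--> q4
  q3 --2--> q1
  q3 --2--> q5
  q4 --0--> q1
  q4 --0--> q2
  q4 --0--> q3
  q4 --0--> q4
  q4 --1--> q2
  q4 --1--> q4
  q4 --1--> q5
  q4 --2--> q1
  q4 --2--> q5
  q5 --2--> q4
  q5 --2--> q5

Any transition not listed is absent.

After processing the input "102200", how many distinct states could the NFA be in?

Start in {q0}.
Read '1': {q0} → ∅.
The set is empty and remains empty for the remaining 5 symbols.
That set has 0 states.

0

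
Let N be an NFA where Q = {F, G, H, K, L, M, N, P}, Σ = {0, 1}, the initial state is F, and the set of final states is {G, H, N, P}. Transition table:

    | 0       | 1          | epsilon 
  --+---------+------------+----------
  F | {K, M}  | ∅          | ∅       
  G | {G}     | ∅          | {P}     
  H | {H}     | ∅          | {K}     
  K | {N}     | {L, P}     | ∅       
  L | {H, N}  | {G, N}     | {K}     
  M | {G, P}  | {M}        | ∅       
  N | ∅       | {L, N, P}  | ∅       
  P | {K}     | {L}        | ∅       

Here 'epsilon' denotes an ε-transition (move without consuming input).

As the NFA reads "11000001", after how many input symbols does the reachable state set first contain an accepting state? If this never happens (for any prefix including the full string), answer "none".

none

Start in {F}.
Read '1': {F} → ∅.
The set is empty and remains empty for the remaining 7 symbols.
No reachable set along the way intersects F.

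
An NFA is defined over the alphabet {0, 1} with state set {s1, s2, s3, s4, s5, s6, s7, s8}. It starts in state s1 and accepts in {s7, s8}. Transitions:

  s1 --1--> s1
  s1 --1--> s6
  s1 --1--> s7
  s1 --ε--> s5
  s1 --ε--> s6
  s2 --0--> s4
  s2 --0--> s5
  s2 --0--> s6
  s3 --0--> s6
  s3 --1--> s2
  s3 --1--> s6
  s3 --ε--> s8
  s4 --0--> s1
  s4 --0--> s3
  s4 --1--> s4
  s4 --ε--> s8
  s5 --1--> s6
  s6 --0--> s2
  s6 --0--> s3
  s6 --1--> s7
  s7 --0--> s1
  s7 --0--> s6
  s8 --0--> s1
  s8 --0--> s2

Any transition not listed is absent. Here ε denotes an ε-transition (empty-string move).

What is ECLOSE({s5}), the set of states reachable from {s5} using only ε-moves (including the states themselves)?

Begin with {s5}.
No ε-moves leave this set, so the closure equals the set itself.

{s5}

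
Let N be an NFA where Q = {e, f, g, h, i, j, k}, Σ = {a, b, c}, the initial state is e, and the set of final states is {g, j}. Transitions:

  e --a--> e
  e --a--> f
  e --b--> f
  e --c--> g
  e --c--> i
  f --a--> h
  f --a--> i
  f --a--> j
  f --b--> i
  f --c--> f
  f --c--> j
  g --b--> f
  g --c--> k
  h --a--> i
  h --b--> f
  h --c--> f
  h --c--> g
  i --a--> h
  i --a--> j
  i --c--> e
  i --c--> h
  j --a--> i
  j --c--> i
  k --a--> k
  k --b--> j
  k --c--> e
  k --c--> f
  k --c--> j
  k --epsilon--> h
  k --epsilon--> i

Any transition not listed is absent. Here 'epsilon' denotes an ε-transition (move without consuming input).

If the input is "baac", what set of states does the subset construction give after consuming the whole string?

Start in {e}.
Read 'b': {e} → {f}.
Read 'a': {f} → {h, i, j}.
Read 'a': {h, i, j} → {h, i, j}.
Read 'c': {h, i, j} → {e, f, g, h, i}.

{e, f, g, h, i}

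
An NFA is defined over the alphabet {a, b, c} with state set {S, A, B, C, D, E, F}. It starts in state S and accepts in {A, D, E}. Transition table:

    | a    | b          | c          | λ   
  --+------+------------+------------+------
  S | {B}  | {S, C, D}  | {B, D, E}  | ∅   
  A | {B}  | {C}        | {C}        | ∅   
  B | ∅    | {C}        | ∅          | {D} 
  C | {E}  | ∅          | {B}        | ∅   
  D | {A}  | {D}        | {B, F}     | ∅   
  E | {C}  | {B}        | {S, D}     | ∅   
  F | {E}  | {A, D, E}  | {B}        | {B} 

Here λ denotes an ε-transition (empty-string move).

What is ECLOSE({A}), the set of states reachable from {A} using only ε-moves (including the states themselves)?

{A}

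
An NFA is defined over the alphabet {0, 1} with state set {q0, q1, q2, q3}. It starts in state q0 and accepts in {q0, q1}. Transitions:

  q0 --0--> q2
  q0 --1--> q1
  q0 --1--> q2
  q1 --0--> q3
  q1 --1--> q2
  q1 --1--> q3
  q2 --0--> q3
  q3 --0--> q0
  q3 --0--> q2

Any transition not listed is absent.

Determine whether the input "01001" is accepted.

Start in {q0}.
Read '0': q0→{q2}; now {q2}.
Read '1': q2→∅; now ∅.
The set is empty and remains empty for the remaining 3 symbols.
The final set ∅ contains no accepting state.

No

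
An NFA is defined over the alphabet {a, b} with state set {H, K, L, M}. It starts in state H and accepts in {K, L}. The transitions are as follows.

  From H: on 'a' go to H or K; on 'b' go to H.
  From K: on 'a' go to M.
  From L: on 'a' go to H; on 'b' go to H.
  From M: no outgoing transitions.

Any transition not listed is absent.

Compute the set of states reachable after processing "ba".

{H, K}

Start in {H}.
Read 'b': H→{H}; now {H}.
Read 'a': H→{H, K}; now {H, K}.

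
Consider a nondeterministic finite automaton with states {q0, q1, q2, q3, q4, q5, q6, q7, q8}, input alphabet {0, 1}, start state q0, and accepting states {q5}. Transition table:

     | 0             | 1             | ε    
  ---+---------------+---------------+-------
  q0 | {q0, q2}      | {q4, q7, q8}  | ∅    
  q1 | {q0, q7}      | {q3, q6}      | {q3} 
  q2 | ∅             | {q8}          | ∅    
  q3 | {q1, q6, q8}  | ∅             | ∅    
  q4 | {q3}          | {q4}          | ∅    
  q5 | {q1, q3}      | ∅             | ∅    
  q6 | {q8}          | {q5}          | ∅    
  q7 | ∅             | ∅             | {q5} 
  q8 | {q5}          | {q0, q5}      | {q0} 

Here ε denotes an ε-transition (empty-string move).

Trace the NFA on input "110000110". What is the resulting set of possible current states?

Start in {q0}.
Read '1': {q0} → {q0, q4, q5, q7, q8}.
Read '1': {q0, q4, q5, q7, q8} → {q0, q4, q5, q7, q8}.
Read '0': {q0, q4, q5, q7, q8} → {q0, q1, q2, q3, q5}.
Read '0': {q0, q1, q2, q3, q5} → {q0, q1, q2, q3, q5, q6, q7, q8}.
Read '0': {q0, q1, q2, q3, q5, q6, q7, q8} → {q0, q1, q2, q3, q5, q6, q7, q8}.
Read '0': {q0, q1, q2, q3, q5, q6, q7, q8} → {q0, q1, q2, q3, q5, q6, q7, q8}.
Read '1': {q0, q1, q2, q3, q5, q6, q7, q8} → {q0, q3, q4, q5, q6, q7, q8}.
Read '1': {q0, q3, q4, q5, q6, q7, q8} → {q0, q4, q5, q7, q8}.
Read '0': {q0, q4, q5, q7, q8} → {q0, q1, q2, q3, q5}.

{q0, q1, q2, q3, q5}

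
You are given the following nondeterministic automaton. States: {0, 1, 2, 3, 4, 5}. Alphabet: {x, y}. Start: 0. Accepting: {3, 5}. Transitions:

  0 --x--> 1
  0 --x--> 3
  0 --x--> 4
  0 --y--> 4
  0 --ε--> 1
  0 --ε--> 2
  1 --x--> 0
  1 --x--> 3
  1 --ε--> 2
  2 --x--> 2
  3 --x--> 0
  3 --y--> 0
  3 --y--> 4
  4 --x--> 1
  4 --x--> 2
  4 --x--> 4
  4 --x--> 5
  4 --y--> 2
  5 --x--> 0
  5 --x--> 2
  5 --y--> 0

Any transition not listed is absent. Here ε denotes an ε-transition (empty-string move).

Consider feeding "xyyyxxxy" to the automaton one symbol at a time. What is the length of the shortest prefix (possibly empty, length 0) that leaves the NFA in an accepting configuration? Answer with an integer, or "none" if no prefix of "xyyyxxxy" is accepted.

Start: ε-closure({0}) = {0, 1, 2}.
Read 'x': 0→{1, 3, 4}, 1→{0, 3}, 2→{2}; now {0, 1, 2, 3, 4}.
None of the earlier sets intersect F, but {0, 1, 2, 3, 4} does.

1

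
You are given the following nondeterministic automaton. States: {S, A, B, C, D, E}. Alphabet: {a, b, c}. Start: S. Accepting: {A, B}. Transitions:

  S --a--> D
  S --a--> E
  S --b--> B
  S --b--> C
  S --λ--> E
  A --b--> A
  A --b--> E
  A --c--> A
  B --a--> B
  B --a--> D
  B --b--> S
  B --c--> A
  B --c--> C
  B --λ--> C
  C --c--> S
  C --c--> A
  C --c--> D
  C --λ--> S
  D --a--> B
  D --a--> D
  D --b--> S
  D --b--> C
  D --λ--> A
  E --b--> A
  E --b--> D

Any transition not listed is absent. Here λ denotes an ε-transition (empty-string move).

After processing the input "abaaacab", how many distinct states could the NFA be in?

Start: ε-closure({S}) = {S, E}.
Read 'a': {S, E} → {A, D, E}.
Read 'b': {A, D, E} → {S, A, C, D, E}.
Read 'a': {S, A, C, D, E} → {S, A, B, C, D, E}.
Read 'a': {S, A, B, C, D, E} → {S, A, B, C, D, E}.
Read 'a': {S, A, B, C, D, E} → {S, A, B, C, D, E}.
Read 'c': {S, A, B, C, D, E} → {S, A, C, D, E}.
Read 'a': {S, A, C, D, E} → {S, A, B, C, D, E}.
Read 'b': {S, A, B, C, D, E} → {S, A, B, C, D, E}.
That set has 6 states.

6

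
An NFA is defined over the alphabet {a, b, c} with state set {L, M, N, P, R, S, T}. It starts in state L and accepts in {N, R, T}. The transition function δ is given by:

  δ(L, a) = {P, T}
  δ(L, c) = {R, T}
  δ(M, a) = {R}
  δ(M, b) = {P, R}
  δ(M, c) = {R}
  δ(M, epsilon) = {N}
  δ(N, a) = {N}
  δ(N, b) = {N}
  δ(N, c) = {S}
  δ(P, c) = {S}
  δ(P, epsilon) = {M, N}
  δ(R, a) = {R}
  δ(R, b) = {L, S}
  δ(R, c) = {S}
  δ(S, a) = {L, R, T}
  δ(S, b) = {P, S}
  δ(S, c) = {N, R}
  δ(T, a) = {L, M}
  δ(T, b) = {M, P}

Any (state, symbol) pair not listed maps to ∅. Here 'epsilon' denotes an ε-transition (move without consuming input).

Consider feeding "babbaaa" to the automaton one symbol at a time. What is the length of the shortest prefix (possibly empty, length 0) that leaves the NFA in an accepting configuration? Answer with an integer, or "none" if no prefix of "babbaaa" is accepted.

Start in {L}.
Read 'b': {L} → ∅.
The set is empty and remains empty for the remaining 6 symbols.
No reachable set along the way intersects F.

none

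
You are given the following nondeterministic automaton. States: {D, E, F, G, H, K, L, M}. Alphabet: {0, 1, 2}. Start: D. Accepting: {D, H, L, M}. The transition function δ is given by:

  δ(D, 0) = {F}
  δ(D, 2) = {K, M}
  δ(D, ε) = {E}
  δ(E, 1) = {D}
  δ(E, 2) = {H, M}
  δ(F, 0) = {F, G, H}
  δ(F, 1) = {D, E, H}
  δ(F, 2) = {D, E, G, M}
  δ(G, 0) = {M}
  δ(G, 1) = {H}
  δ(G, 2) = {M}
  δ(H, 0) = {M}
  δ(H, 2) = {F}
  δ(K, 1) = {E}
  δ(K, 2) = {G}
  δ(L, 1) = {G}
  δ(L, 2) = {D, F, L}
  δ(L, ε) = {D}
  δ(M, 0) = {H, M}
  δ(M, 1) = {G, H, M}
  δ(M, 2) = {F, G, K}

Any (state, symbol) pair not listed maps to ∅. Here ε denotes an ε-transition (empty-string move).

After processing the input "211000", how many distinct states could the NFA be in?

4

Start: ε-closure({D}) = {D, E}.
Read '2': {D, E} → {H, K, M}.
Read '1': {H, K, M} → {E, G, H, M}.
Read '1': {E, G, H, M} → {D, E, G, H, M}.
Read '0': {D, E, G, H, M} → {F, H, M}.
Read '0': {F, H, M} → {F, G, H, M}.
Read '0': {F, G, H, M} → {F, G, H, M}.
That set has 4 states.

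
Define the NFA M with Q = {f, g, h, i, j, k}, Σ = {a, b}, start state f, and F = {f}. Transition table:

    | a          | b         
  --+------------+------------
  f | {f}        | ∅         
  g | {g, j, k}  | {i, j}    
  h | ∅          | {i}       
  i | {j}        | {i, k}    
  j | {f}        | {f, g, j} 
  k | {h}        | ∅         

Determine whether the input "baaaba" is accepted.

No

Start in {f}.
Read 'b': {f} → ∅.
The set is empty and remains empty for the remaining 5 symbols.
The final set ∅ contains no accepting state.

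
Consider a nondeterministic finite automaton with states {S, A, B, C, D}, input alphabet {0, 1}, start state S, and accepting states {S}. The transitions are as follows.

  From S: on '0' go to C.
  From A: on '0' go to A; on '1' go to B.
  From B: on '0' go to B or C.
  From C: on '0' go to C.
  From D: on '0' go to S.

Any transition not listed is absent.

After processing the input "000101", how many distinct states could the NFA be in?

Start in {S}.
Read '0': {S} → {C}.
Read '0': {C} → {C}.
Read '0': {C} → {C}.
Read '1': {C} → ∅.
The set is empty and remains empty for the remaining 2 symbols.
That set has 0 states.

0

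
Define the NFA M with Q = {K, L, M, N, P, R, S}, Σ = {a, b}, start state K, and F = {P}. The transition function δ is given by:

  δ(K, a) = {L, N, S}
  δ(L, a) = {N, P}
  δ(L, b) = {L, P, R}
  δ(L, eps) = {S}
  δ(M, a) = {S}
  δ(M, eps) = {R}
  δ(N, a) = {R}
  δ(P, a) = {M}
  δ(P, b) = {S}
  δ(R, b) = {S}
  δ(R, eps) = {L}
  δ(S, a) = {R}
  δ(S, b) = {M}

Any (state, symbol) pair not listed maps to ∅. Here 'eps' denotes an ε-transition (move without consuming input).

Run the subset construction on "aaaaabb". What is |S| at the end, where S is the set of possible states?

Start in {K}.
Read 'a': K→{L, N, S}; now {L, N, S}.
Read 'a': L→{N, P}, N→{R}, S→{R}; union {N, P, R}; ε-closure = {L, N, P, R, S}.
Read 'a': L→{N, P}, N→{R}, P→{M}, R→∅, S→{R}; union {M, N, P, R}; ε-closure = {L, M, N, P, R, S}.
Read 'a': L→{N, P}, M→{S}, N→{R}, P→{M}, R→∅, S→{R}; union {M, N, P, R, S}; ε-closure = {L, M, N, P, R, S}.
Read 'a': L→{N, P}, M→{S}, N→{R}, P→{M}, R→∅, S→{R}; union {M, N, P, R, S}; ε-closure = {L, M, N, P, R, S}.
Read 'b': L→{L, P, R}, M→∅, N→∅, P→{S}, R→{S}, S→{M}; now {L, M, P, R, S}.
Read 'b': L→{L, P, R}, M→∅, P→{S}, R→{S}, S→{M}; now {L, M, P, R, S}.
That set has 5 states.

5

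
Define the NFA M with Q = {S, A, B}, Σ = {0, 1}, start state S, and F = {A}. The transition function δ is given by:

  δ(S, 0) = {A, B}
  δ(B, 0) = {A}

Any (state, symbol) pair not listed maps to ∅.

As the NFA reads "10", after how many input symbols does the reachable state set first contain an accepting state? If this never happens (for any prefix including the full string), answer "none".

none

Start in {S}.
Read '1': {S} → ∅.
The set is empty and remains empty for the remaining 1 symbol.
No reachable set along the way intersects F.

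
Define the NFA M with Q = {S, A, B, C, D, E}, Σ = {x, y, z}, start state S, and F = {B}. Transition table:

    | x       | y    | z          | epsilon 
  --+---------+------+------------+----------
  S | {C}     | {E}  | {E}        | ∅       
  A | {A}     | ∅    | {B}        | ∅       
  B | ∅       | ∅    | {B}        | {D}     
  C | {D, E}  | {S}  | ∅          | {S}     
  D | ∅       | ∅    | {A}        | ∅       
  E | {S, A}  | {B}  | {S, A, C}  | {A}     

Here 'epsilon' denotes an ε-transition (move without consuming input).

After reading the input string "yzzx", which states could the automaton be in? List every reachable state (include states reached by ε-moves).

{S, A}

Start in {S}.
Read 'y': S→{E}; union {E}; ε-closure = {A, E}.
Read 'z': A→{B}, E→{S, A, C}; union {S, A, B, C}; ε-closure = {S, A, B, C, D}.
Read 'z': S→{E}, A→{B}, B→{B}, C→∅, D→{A}; union {A, B, E}; ε-closure = {A, B, D, E}.
Read 'x': A→{A}, B→∅, D→∅, E→{S, A}; now {S, A}.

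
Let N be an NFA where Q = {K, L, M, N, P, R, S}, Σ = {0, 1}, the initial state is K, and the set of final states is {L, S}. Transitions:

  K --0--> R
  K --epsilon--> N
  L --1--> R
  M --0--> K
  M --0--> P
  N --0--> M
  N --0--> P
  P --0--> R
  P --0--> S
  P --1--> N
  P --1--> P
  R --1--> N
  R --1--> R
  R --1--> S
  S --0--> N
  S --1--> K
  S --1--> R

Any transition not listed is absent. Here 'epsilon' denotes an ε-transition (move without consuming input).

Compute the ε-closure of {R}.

{R}

Begin with {R}.
No ε-moves leave this set, so the closure equals the set itself.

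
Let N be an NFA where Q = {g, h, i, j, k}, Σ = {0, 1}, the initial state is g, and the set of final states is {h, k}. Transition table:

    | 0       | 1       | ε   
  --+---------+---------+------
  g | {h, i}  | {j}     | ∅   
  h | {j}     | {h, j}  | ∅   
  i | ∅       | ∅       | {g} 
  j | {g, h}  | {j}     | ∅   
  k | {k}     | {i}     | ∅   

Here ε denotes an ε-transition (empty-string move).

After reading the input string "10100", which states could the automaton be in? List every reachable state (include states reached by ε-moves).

Start in {g}.
Read '1': {g} → {j}.
Read '0': {j} → {g, h}.
Read '1': {g, h} → {h, j}.
Read '0': {h, j} → {g, h, j}.
Read '0': {g, h, j} → {g, h, i, j}.

{g, h, i, j}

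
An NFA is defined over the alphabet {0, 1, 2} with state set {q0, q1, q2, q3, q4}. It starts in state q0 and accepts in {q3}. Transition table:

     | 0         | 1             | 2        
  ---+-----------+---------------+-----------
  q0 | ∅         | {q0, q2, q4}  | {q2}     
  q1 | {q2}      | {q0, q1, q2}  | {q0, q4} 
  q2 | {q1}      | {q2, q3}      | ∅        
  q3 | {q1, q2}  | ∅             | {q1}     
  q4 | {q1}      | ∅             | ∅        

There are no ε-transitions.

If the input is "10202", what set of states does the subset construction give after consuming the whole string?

{q0, q4}

Start in {q0}.
Read '1': q0→{q0, q2, q4}; now {q0, q2, q4}.
Read '0': q0→∅, q2→{q1}, q4→{q1}; now {q1}.
Read '2': q1→{q0, q4}; now {q0, q4}.
Read '0': q0→∅, q4→{q1}; now {q1}.
Read '2': q1→{q0, q4}; now {q0, q4}.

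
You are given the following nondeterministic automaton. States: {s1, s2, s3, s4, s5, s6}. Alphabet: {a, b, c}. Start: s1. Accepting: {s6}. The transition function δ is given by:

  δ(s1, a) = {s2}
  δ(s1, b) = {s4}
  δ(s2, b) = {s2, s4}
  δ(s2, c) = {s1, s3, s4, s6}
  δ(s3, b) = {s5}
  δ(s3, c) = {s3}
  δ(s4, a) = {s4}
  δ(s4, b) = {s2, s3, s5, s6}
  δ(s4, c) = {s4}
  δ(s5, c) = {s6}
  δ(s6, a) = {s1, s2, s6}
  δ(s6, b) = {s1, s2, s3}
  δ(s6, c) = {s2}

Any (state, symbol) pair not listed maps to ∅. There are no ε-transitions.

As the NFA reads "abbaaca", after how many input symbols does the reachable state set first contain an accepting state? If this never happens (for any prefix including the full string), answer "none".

Start in {s1}.
Read 'a': {s1} → {s2}.
Read 'b': {s2} → {s2, s4}.
Read 'b': {s2, s4} → {s2, s3, s4, s5, s6}.
None of the earlier sets intersect F, but {s2, s3, s4, s5, s6} does.

3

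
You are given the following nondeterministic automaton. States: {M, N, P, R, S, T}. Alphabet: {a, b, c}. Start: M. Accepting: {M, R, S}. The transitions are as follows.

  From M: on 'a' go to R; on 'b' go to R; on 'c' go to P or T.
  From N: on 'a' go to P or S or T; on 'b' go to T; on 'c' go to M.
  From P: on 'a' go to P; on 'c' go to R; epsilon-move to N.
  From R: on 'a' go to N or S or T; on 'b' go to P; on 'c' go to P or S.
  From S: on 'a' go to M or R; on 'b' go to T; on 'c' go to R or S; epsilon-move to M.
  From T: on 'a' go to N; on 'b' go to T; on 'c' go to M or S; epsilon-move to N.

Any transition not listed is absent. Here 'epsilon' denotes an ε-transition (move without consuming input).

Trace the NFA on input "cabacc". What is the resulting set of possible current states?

{M, N, P, R, S, T}

Start in {M}.
Read 'c': M→{P, T}; union {P, T}; ε-closure = {N, P, T}.
Read 'a': N→{P, S, T}, P→{P}, T→{N}; union {N, P, S, T}; ε-closure = {M, N, P, S, T}.
Read 'b': M→{R}, N→{T}, P→∅, S→{T}, T→{T}; union {R, T}; ε-closure = {N, R, T}.
Read 'a': N→{P, S, T}, R→{N, S, T}, T→{N}; union {N, P, S, T}; ε-closure = {M, N, P, S, T}.
Read 'c': M→{P, T}, N→{M}, P→{R}, S→{R, S}, T→{M, S}; union {M, P, R, S, T}; ε-closure = {M, N, P, R, S, T}.
Read 'c': M→{P, T}, N→{M}, P→{R}, R→{P, S}, S→{R, S}, T→{M, S}; union {M, P, R, S, T}; ε-closure = {M, N, P, R, S, T}.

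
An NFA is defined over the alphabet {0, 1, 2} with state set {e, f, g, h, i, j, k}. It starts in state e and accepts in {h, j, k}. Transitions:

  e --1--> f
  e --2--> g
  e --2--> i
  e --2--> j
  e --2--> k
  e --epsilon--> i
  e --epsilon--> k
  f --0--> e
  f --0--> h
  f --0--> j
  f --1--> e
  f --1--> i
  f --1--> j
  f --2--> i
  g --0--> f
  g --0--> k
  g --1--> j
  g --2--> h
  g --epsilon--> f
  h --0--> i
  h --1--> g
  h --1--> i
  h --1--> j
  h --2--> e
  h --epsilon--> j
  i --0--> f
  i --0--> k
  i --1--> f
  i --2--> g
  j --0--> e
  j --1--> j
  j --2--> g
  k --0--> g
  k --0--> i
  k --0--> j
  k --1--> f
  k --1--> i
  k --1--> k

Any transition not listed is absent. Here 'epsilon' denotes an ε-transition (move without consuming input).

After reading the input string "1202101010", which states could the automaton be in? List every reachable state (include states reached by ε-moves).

{e, f, g, h, i, j, k}

Start: ε-closure({e}) = {e, i, k}.
Read '1': {e, i, k} → {f, i, k}.
Read '2': {f, i, k} → {f, g, i}.
Read '0': {f, g, i} → {e, f, h, i, j, k}.
Read '2': {e, f, h, i, j, k} → {e, f, g, i, j, k}.
Read '1': {e, f, g, i, j, k} → {e, f, i, j, k}.
Read '0': {e, f, i, j, k} → {e, f, g, h, i, j, k}.
Read '1': {e, f, g, h, i, j, k} → {e, f, g, i, j, k}.
Read '0': {e, f, g, i, j, k} → {e, f, g, h, i, j, k}.
Read '1': {e, f, g, h, i, j, k} → {e, f, g, i, j, k}.
Read '0': {e, f, g, i, j, k} → {e, f, g, h, i, j, k}.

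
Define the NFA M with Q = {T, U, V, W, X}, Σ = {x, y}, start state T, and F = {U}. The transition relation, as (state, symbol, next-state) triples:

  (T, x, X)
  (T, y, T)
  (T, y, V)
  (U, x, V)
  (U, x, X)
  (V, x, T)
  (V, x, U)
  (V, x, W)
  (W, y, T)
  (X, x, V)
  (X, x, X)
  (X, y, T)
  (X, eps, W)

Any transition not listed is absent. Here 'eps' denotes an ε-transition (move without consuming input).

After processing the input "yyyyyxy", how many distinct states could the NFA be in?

2

Start in {T}.
Read 'y': {T} → {T, V}.
Read 'y': {T, V} → {T, V}.
Read 'y': {T, V} → {T, V}.
Read 'y': {T, V} → {T, V}.
Read 'y': {T, V} → {T, V}.
Read 'x': {T, V} → {T, U, W, X}.
Read 'y': {T, U, W, X} → {T, V}.
That set has 2 states.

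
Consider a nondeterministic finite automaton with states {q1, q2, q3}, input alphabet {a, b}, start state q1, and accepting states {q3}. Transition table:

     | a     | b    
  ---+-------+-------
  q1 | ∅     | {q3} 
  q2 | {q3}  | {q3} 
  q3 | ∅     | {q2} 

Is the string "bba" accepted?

Yes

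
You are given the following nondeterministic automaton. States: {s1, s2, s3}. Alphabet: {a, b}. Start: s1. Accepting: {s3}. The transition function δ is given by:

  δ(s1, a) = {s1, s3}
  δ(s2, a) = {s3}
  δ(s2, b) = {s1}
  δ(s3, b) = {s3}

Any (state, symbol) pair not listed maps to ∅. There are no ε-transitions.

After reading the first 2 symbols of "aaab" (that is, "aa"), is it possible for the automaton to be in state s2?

No

Start in {s1}.
Read 'a': s1→{s1, s3}; now {s1, s3}.
Read 'a': s1→{s1, s3}, s3→∅; now {s1, s3}.
State s2 is not in {s1, s3}.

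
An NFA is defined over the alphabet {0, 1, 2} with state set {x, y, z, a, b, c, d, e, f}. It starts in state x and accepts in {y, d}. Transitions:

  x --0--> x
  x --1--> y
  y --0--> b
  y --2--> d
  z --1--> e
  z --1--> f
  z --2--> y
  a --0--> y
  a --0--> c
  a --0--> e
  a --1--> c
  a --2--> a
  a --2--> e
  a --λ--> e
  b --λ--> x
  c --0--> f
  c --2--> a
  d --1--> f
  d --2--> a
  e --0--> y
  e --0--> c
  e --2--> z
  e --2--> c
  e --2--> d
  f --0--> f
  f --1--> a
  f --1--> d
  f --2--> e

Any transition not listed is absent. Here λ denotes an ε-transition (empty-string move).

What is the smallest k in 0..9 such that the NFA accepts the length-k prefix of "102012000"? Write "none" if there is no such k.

Start in {x}.
Read '1': x→{y}; now {y}.
None of the earlier sets intersect F, but {y} does.

1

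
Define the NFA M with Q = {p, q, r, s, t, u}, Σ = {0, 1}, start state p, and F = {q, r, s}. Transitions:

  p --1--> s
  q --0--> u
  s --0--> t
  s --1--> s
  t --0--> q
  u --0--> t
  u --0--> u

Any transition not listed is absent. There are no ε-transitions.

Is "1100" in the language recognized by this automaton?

Yes

Start in {p}.
Read '1': {p} → {s}.
Read '1': {s} → {s}.
Read '0': {s} → {t}.
Read '0': {t} → {q}.
The final set {q} contains the accepting state q.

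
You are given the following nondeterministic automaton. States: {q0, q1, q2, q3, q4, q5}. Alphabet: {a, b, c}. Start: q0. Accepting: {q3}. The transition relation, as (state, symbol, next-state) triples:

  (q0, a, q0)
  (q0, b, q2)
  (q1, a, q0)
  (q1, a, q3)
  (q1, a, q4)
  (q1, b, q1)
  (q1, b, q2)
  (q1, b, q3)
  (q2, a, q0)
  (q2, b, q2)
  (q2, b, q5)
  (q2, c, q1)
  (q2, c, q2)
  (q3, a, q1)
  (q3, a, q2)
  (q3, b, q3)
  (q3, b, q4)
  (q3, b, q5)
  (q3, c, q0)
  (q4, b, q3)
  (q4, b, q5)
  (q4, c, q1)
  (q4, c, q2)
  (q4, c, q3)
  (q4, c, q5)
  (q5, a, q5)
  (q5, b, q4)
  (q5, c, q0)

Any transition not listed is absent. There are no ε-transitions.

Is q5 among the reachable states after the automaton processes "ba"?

Start in {q0}.
Read 'b': {q0} → {q2}.
Read 'a': {q2} → {q0}.
State q5 is not in {q0}.

No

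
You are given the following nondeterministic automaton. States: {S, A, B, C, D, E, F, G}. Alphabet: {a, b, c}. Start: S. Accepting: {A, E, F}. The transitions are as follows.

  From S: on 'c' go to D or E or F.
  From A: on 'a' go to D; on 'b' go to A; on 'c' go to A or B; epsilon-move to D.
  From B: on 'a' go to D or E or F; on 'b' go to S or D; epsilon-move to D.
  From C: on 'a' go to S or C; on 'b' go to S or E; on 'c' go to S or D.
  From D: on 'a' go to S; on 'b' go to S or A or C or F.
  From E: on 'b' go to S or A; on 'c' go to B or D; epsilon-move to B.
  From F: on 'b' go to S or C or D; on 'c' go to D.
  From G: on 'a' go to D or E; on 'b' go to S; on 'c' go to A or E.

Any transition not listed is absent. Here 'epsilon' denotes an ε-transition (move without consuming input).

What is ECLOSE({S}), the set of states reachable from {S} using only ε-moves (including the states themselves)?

{S}

Begin with {S}.
No ε-moves leave this set, so the closure equals the set itself.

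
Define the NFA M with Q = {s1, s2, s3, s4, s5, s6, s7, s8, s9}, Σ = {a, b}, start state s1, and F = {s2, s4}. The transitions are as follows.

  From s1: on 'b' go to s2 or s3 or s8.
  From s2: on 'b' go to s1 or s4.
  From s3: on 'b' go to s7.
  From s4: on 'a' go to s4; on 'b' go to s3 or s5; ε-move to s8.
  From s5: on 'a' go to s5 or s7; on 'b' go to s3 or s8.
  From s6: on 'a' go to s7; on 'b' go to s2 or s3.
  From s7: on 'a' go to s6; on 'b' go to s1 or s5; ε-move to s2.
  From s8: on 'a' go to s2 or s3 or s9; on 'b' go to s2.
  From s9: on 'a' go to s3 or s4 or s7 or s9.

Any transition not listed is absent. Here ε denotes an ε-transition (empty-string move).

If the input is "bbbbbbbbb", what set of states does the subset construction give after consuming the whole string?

{s1, s2, s3, s4, s5, s7, s8}

Start in {s1}.
Read 'b': s1→{s2, s3, s8}; now {s2, s3, s8}.
Read 'b': s2→{s1, s4}, s3→{s7}, s8→{s2}; union {s1, s2, s4, s7}; ε-closure = {s1, s2, s4, s7, s8}.
Read 'b': s1→{s2, s3, s8}, s2→{s1, s4}, s4→{s3, s5}, s7→{s1, s5}, s8→{s2}; now {s1, s2, s3, s4, s5, s8}.
Read 'b': s1→{s2, s3, s8}, s2→{s1, s4}, s3→{s7}, s4→{s3, s5}, s5→{s3, s8}, s8→{s2}; now {s1, s2, s3, s4, s5, s7, s8}.
Read 'b': s1→{s2, s3, s8}, s2→{s1, s4}, s3→{s7}, s4→{s3, s5}, s5→{s3, s8}, s7→{s1, s5}, s8→{s2}; now {s1, s2, s3, s4, s5, s7, s8}.
Read 'b': s1→{s2, s3, s8}, s2→{s1, s4}, s3→{s7}, s4→{s3, s5}, s5→{s3, s8}, s7→{s1, s5}, s8→{s2}; now {s1, s2, s3, s4, s5, s7, s8}.
Read 'b': s1→{s2, s3, s8}, s2→{s1, s4}, s3→{s7}, s4→{s3, s5}, s5→{s3, s8}, s7→{s1, s5}, s8→{s2}; now {s1, s2, s3, s4, s5, s7, s8}.
Read 'b': s1→{s2, s3, s8}, s2→{s1, s4}, s3→{s7}, s4→{s3, s5}, s5→{s3, s8}, s7→{s1, s5}, s8→{s2}; now {s1, s2, s3, s4, s5, s7, s8}.
Read 'b': s1→{s2, s3, s8}, s2→{s1, s4}, s3→{s7}, s4→{s3, s5}, s5→{s3, s8}, s7→{s1, s5}, s8→{s2}; now {s1, s2, s3, s4, s5, s7, s8}.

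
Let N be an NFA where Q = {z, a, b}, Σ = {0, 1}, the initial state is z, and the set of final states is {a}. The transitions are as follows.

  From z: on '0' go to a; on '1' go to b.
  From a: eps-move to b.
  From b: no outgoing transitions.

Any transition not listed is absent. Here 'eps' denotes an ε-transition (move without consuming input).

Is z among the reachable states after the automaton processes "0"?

No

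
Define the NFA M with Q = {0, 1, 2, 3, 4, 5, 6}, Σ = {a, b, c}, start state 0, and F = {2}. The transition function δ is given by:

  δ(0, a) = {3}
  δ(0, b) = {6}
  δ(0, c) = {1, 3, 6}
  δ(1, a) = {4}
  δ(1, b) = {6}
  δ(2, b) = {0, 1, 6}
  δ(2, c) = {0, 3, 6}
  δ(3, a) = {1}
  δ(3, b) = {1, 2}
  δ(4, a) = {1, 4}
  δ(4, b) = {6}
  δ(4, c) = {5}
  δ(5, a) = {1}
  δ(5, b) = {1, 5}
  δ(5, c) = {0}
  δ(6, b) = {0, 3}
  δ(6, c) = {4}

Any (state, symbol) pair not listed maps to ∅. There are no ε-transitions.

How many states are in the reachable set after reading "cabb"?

2

Start in {0}.
Read 'c': {0} → {1, 3, 6}.
Read 'a': {1, 3, 6} → {1, 4}.
Read 'b': {1, 4} → {6}.
Read 'b': {6} → {0, 3}.
That set has 2 states.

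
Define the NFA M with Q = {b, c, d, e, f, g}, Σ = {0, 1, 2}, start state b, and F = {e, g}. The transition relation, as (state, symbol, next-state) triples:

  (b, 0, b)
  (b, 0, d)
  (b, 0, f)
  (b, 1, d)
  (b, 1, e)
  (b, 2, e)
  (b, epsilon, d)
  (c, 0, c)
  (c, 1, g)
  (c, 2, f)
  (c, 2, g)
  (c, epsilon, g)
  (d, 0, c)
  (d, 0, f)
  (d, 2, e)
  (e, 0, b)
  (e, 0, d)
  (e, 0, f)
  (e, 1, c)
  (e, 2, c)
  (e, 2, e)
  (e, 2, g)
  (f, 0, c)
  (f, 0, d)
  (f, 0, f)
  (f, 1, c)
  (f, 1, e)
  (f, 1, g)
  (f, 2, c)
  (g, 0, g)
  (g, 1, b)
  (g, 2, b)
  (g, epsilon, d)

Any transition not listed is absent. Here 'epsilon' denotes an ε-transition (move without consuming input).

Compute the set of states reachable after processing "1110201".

Start: ε-closure({b}) = {b, d}.
Read '1': {b, d} → {d, e}.
Read '1': {d, e} → {c, d, g}.
Read '1': {c, d, g} → {b, d, g}.
Read '0': {b, d, g} → {b, c, d, f, g}.
Read '2': {b, c, d, f, g} → {b, c, d, e, f, g}.
Read '0': {b, c, d, e, f, g} → {b, c, d, f, g}.
Read '1': {b, c, d, f, g} → {b, c, d, e, g}.

{b, c, d, e, g}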